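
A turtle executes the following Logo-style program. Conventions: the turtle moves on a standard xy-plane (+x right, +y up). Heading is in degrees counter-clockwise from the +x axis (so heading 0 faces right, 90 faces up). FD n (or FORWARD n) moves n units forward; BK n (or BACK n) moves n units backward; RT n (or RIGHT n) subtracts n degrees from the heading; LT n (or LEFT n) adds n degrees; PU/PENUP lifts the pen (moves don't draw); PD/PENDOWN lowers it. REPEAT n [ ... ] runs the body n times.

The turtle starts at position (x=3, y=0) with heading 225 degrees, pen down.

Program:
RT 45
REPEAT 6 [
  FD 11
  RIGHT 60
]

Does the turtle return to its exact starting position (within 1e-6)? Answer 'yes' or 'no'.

Answer: yes

Derivation:
Executing turtle program step by step:
Start: pos=(3,0), heading=225, pen down
RT 45: heading 225 -> 180
REPEAT 6 [
  -- iteration 1/6 --
  FD 11: (3,0) -> (-8,0) [heading=180, draw]
  RT 60: heading 180 -> 120
  -- iteration 2/6 --
  FD 11: (-8,0) -> (-13.5,9.526) [heading=120, draw]
  RT 60: heading 120 -> 60
  -- iteration 3/6 --
  FD 11: (-13.5,9.526) -> (-8,19.053) [heading=60, draw]
  RT 60: heading 60 -> 0
  -- iteration 4/6 --
  FD 11: (-8,19.053) -> (3,19.053) [heading=0, draw]
  RT 60: heading 0 -> 300
  -- iteration 5/6 --
  FD 11: (3,19.053) -> (8.5,9.526) [heading=300, draw]
  RT 60: heading 300 -> 240
  -- iteration 6/6 --
  FD 11: (8.5,9.526) -> (3,0) [heading=240, draw]
  RT 60: heading 240 -> 180
]
Final: pos=(3,0), heading=180, 6 segment(s) drawn

Start position: (3, 0)
Final position: (3, 0)
Distance = 0; < 1e-6 -> CLOSED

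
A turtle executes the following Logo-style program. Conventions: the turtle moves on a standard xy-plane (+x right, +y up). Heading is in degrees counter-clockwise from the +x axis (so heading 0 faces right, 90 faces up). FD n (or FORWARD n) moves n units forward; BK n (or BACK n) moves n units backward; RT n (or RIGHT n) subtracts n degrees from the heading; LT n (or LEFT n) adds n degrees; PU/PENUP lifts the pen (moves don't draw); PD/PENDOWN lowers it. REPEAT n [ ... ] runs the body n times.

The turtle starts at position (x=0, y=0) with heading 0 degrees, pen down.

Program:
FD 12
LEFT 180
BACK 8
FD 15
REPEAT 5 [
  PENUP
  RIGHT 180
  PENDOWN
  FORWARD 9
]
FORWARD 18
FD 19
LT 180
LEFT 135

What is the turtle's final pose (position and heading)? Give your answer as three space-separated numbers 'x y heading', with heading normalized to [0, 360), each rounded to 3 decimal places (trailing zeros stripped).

Executing turtle program step by step:
Start: pos=(0,0), heading=0, pen down
FD 12: (0,0) -> (12,0) [heading=0, draw]
LT 180: heading 0 -> 180
BK 8: (12,0) -> (20,0) [heading=180, draw]
FD 15: (20,0) -> (5,0) [heading=180, draw]
REPEAT 5 [
  -- iteration 1/5 --
  PU: pen up
  RT 180: heading 180 -> 0
  PD: pen down
  FD 9: (5,0) -> (14,0) [heading=0, draw]
  -- iteration 2/5 --
  PU: pen up
  RT 180: heading 0 -> 180
  PD: pen down
  FD 9: (14,0) -> (5,0) [heading=180, draw]
  -- iteration 3/5 --
  PU: pen up
  RT 180: heading 180 -> 0
  PD: pen down
  FD 9: (5,0) -> (14,0) [heading=0, draw]
  -- iteration 4/5 --
  PU: pen up
  RT 180: heading 0 -> 180
  PD: pen down
  FD 9: (14,0) -> (5,0) [heading=180, draw]
  -- iteration 5/5 --
  PU: pen up
  RT 180: heading 180 -> 0
  PD: pen down
  FD 9: (5,0) -> (14,0) [heading=0, draw]
]
FD 18: (14,0) -> (32,0) [heading=0, draw]
FD 19: (32,0) -> (51,0) [heading=0, draw]
LT 180: heading 0 -> 180
LT 135: heading 180 -> 315
Final: pos=(51,0), heading=315, 10 segment(s) drawn

Answer: 51 0 315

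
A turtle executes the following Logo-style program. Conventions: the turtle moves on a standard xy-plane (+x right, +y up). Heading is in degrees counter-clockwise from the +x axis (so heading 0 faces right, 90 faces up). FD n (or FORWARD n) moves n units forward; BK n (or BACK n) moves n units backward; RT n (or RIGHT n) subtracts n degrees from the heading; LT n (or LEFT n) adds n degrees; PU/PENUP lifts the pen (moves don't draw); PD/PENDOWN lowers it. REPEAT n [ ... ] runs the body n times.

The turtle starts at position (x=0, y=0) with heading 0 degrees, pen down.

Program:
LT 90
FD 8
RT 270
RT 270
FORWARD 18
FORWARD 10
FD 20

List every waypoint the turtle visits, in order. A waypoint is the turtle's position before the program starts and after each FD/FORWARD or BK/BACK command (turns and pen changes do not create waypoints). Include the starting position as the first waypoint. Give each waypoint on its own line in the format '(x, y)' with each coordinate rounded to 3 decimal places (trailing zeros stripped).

Executing turtle program step by step:
Start: pos=(0,0), heading=0, pen down
LT 90: heading 0 -> 90
FD 8: (0,0) -> (0,8) [heading=90, draw]
RT 270: heading 90 -> 180
RT 270: heading 180 -> 270
FD 18: (0,8) -> (0,-10) [heading=270, draw]
FD 10: (0,-10) -> (0,-20) [heading=270, draw]
FD 20: (0,-20) -> (0,-40) [heading=270, draw]
Final: pos=(0,-40), heading=270, 4 segment(s) drawn
Waypoints (5 total):
(0, 0)
(0, 8)
(0, -10)
(0, -20)
(0, -40)

Answer: (0, 0)
(0, 8)
(0, -10)
(0, -20)
(0, -40)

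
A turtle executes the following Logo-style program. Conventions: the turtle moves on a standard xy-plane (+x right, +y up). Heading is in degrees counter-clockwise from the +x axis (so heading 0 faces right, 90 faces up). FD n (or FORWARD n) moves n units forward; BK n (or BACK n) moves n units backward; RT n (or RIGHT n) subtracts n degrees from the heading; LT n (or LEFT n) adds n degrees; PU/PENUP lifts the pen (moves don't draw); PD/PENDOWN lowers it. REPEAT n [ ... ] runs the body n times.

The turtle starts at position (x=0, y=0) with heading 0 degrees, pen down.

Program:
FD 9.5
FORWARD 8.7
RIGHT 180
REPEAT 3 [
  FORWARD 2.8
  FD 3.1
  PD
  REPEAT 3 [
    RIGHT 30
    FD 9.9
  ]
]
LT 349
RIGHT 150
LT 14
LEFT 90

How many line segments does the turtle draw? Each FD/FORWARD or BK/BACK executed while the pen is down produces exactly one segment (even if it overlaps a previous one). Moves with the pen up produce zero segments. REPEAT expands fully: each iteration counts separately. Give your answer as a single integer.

Executing turtle program step by step:
Start: pos=(0,0), heading=0, pen down
FD 9.5: (0,0) -> (9.5,0) [heading=0, draw]
FD 8.7: (9.5,0) -> (18.2,0) [heading=0, draw]
RT 180: heading 0 -> 180
REPEAT 3 [
  -- iteration 1/3 --
  FD 2.8: (18.2,0) -> (15.4,0) [heading=180, draw]
  FD 3.1: (15.4,0) -> (12.3,0) [heading=180, draw]
  PD: pen down
  REPEAT 3 [
    -- iteration 1/3 --
    RT 30: heading 180 -> 150
    FD 9.9: (12.3,0) -> (3.726,4.95) [heading=150, draw]
    -- iteration 2/3 --
    RT 30: heading 150 -> 120
    FD 9.9: (3.726,4.95) -> (-1.224,13.524) [heading=120, draw]
    -- iteration 3/3 --
    RT 30: heading 120 -> 90
    FD 9.9: (-1.224,13.524) -> (-1.224,23.424) [heading=90, draw]
  ]
  -- iteration 2/3 --
  FD 2.8: (-1.224,23.424) -> (-1.224,26.224) [heading=90, draw]
  FD 3.1: (-1.224,26.224) -> (-1.224,29.324) [heading=90, draw]
  PD: pen down
  REPEAT 3 [
    -- iteration 1/3 --
    RT 30: heading 90 -> 60
    FD 9.9: (-1.224,29.324) -> (3.726,37.897) [heading=60, draw]
    -- iteration 2/3 --
    RT 30: heading 60 -> 30
    FD 9.9: (3.726,37.897) -> (12.3,42.847) [heading=30, draw]
    -- iteration 3/3 --
    RT 30: heading 30 -> 0
    FD 9.9: (12.3,42.847) -> (22.2,42.847) [heading=0, draw]
  ]
  -- iteration 3/3 --
  FD 2.8: (22.2,42.847) -> (25,42.847) [heading=0, draw]
  FD 3.1: (25,42.847) -> (28.1,42.847) [heading=0, draw]
  PD: pen down
  REPEAT 3 [
    -- iteration 1/3 --
    RT 30: heading 0 -> 330
    FD 9.9: (28.1,42.847) -> (36.674,37.897) [heading=330, draw]
    -- iteration 2/3 --
    RT 30: heading 330 -> 300
    FD 9.9: (36.674,37.897) -> (41.624,29.324) [heading=300, draw]
    -- iteration 3/3 --
    RT 30: heading 300 -> 270
    FD 9.9: (41.624,29.324) -> (41.624,19.424) [heading=270, draw]
  ]
]
LT 349: heading 270 -> 259
RT 150: heading 259 -> 109
LT 14: heading 109 -> 123
LT 90: heading 123 -> 213
Final: pos=(41.624,19.424), heading=213, 17 segment(s) drawn
Segments drawn: 17

Answer: 17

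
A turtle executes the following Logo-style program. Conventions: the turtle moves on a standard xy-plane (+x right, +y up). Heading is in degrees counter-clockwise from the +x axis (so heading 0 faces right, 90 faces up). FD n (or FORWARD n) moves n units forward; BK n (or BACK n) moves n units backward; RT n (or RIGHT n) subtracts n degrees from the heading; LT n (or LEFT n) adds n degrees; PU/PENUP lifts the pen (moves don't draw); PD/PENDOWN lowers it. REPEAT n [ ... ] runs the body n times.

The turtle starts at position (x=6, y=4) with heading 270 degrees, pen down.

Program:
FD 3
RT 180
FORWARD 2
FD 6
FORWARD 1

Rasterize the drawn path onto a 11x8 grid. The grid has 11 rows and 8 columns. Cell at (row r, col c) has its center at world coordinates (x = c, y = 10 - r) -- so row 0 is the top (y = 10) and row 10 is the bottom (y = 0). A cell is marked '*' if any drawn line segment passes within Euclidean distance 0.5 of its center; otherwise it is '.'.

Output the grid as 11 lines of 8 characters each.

Answer: ......*.
......*.
......*.
......*.
......*.
......*.
......*.
......*.
......*.
......*.
........

Derivation:
Segment 0: (6,4) -> (6,1)
Segment 1: (6,1) -> (6,3)
Segment 2: (6,3) -> (6,9)
Segment 3: (6,9) -> (6,10)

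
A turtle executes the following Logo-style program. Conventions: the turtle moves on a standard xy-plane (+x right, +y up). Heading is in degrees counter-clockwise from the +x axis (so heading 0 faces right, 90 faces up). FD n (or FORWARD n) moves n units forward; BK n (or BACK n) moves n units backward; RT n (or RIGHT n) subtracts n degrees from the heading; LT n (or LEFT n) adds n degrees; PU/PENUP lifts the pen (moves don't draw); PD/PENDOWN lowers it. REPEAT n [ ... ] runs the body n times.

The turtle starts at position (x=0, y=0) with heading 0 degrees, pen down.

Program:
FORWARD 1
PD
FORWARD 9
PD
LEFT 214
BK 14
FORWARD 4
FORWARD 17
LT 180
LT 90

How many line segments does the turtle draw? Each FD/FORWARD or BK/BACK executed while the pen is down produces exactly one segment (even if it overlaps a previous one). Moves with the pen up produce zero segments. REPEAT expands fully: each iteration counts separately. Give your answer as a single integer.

Answer: 5

Derivation:
Executing turtle program step by step:
Start: pos=(0,0), heading=0, pen down
FD 1: (0,0) -> (1,0) [heading=0, draw]
PD: pen down
FD 9: (1,0) -> (10,0) [heading=0, draw]
PD: pen down
LT 214: heading 0 -> 214
BK 14: (10,0) -> (21.607,7.829) [heading=214, draw]
FD 4: (21.607,7.829) -> (18.29,5.592) [heading=214, draw]
FD 17: (18.29,5.592) -> (4.197,-3.914) [heading=214, draw]
LT 180: heading 214 -> 34
LT 90: heading 34 -> 124
Final: pos=(4.197,-3.914), heading=124, 5 segment(s) drawn
Segments drawn: 5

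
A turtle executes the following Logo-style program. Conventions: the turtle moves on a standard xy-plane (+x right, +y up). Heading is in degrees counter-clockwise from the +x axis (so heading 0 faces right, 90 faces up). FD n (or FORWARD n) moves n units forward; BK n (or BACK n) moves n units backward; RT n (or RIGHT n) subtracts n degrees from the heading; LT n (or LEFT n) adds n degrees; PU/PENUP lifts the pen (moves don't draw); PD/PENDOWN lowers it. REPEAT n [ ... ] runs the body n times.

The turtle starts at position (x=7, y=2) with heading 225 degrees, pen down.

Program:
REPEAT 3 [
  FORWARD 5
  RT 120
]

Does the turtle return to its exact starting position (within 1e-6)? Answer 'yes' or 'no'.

Executing turtle program step by step:
Start: pos=(7,2), heading=225, pen down
REPEAT 3 [
  -- iteration 1/3 --
  FD 5: (7,2) -> (3.464,-1.536) [heading=225, draw]
  RT 120: heading 225 -> 105
  -- iteration 2/3 --
  FD 5: (3.464,-1.536) -> (2.17,3.294) [heading=105, draw]
  RT 120: heading 105 -> 345
  -- iteration 3/3 --
  FD 5: (2.17,3.294) -> (7,2) [heading=345, draw]
  RT 120: heading 345 -> 225
]
Final: pos=(7,2), heading=225, 3 segment(s) drawn

Start position: (7, 2)
Final position: (7, 2)
Distance = 0; < 1e-6 -> CLOSED

Answer: yes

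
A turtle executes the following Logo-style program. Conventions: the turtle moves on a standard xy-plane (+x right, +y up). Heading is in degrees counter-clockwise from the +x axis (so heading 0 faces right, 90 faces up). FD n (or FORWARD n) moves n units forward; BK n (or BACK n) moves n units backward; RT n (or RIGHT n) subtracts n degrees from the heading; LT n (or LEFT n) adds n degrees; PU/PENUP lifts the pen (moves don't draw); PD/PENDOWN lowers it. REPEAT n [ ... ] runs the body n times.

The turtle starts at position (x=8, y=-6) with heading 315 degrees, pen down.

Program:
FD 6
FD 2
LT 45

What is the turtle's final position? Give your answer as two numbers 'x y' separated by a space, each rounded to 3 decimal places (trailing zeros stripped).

Answer: 13.657 -11.657

Derivation:
Executing turtle program step by step:
Start: pos=(8,-6), heading=315, pen down
FD 6: (8,-6) -> (12.243,-10.243) [heading=315, draw]
FD 2: (12.243,-10.243) -> (13.657,-11.657) [heading=315, draw]
LT 45: heading 315 -> 0
Final: pos=(13.657,-11.657), heading=0, 2 segment(s) drawn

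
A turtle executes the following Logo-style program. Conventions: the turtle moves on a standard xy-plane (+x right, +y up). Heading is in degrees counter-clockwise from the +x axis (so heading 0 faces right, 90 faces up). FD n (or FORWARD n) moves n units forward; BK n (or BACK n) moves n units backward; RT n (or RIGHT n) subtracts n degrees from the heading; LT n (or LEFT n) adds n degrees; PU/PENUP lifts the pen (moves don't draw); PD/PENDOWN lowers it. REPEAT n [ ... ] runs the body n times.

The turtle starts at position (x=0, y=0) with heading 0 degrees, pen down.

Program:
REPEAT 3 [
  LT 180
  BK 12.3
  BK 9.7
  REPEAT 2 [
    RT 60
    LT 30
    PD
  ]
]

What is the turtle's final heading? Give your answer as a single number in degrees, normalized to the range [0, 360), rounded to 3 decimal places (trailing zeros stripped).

Executing turtle program step by step:
Start: pos=(0,0), heading=0, pen down
REPEAT 3 [
  -- iteration 1/3 --
  LT 180: heading 0 -> 180
  BK 12.3: (0,0) -> (12.3,0) [heading=180, draw]
  BK 9.7: (12.3,0) -> (22,0) [heading=180, draw]
  REPEAT 2 [
    -- iteration 1/2 --
    RT 60: heading 180 -> 120
    LT 30: heading 120 -> 150
    PD: pen down
    -- iteration 2/2 --
    RT 60: heading 150 -> 90
    LT 30: heading 90 -> 120
    PD: pen down
  ]
  -- iteration 2/3 --
  LT 180: heading 120 -> 300
  BK 12.3: (22,0) -> (15.85,10.652) [heading=300, draw]
  BK 9.7: (15.85,10.652) -> (11,19.053) [heading=300, draw]
  REPEAT 2 [
    -- iteration 1/2 --
    RT 60: heading 300 -> 240
    LT 30: heading 240 -> 270
    PD: pen down
    -- iteration 2/2 --
    RT 60: heading 270 -> 210
    LT 30: heading 210 -> 240
    PD: pen down
  ]
  -- iteration 3/3 --
  LT 180: heading 240 -> 60
  BK 12.3: (11,19.053) -> (4.85,8.4) [heading=60, draw]
  BK 9.7: (4.85,8.4) -> (0,0) [heading=60, draw]
  REPEAT 2 [
    -- iteration 1/2 --
    RT 60: heading 60 -> 0
    LT 30: heading 0 -> 30
    PD: pen down
    -- iteration 2/2 --
    RT 60: heading 30 -> 330
    LT 30: heading 330 -> 0
    PD: pen down
  ]
]
Final: pos=(0,0), heading=0, 6 segment(s) drawn

Answer: 0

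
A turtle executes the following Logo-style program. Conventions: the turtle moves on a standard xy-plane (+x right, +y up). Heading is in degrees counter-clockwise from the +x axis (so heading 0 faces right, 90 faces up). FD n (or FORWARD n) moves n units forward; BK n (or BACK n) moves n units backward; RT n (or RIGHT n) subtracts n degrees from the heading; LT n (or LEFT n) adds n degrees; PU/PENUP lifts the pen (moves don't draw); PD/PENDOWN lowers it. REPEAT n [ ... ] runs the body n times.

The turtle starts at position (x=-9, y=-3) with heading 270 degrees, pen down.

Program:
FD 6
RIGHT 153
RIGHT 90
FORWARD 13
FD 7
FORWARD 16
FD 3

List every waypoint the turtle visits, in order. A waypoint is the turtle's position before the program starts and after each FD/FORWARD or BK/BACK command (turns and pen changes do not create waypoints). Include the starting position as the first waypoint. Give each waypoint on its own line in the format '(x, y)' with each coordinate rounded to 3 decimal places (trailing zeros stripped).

Executing turtle program step by step:
Start: pos=(-9,-3), heading=270, pen down
FD 6: (-9,-3) -> (-9,-9) [heading=270, draw]
RT 153: heading 270 -> 117
RT 90: heading 117 -> 27
FD 13: (-9,-9) -> (2.583,-3.098) [heading=27, draw]
FD 7: (2.583,-3.098) -> (8.82,0.08) [heading=27, draw]
FD 16: (8.82,0.08) -> (23.076,7.344) [heading=27, draw]
FD 3: (23.076,7.344) -> (25.749,8.706) [heading=27, draw]
Final: pos=(25.749,8.706), heading=27, 5 segment(s) drawn
Waypoints (6 total):
(-9, -3)
(-9, -9)
(2.583, -3.098)
(8.82, 0.08)
(23.076, 7.344)
(25.749, 8.706)

Answer: (-9, -3)
(-9, -9)
(2.583, -3.098)
(8.82, 0.08)
(23.076, 7.344)
(25.749, 8.706)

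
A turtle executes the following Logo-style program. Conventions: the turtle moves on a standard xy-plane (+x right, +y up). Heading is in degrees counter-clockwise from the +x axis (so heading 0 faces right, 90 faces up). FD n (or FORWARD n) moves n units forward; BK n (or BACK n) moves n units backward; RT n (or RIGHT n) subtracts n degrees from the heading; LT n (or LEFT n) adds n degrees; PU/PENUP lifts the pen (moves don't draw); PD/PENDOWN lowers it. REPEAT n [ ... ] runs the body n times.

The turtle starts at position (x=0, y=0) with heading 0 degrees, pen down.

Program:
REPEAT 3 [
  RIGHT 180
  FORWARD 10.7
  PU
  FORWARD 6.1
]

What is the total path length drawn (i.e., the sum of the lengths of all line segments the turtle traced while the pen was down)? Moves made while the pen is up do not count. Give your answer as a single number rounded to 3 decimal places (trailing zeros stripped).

Answer: 10.7

Derivation:
Executing turtle program step by step:
Start: pos=(0,0), heading=0, pen down
REPEAT 3 [
  -- iteration 1/3 --
  RT 180: heading 0 -> 180
  FD 10.7: (0,0) -> (-10.7,0) [heading=180, draw]
  PU: pen up
  FD 6.1: (-10.7,0) -> (-16.8,0) [heading=180, move]
  -- iteration 2/3 --
  RT 180: heading 180 -> 0
  FD 10.7: (-16.8,0) -> (-6.1,0) [heading=0, move]
  PU: pen up
  FD 6.1: (-6.1,0) -> (0,0) [heading=0, move]
  -- iteration 3/3 --
  RT 180: heading 0 -> 180
  FD 10.7: (0,0) -> (-10.7,0) [heading=180, move]
  PU: pen up
  FD 6.1: (-10.7,0) -> (-16.8,0) [heading=180, move]
]
Final: pos=(-16.8,0), heading=180, 1 segment(s) drawn

Segment lengths:
  seg 1: (0,0) -> (-10.7,0), length = 10.7
Total = 10.7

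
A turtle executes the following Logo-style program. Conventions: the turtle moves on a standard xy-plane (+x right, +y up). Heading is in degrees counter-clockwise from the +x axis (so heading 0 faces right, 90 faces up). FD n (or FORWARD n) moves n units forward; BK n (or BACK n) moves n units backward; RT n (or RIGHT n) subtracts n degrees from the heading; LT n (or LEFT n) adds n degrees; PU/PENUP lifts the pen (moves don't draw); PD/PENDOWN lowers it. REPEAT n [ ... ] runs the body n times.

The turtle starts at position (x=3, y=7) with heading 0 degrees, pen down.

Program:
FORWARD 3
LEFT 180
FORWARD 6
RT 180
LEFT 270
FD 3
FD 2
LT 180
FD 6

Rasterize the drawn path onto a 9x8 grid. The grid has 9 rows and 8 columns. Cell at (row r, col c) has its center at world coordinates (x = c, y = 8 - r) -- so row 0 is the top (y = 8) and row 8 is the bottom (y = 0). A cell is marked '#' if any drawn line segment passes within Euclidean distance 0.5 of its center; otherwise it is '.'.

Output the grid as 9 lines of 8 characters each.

Answer: #.......
#######.
#.......
#.......
#.......
#.......
#.......
........
........

Derivation:
Segment 0: (3,7) -> (6,7)
Segment 1: (6,7) -> (0,7)
Segment 2: (0,7) -> (-0,4)
Segment 3: (-0,4) -> (-0,2)
Segment 4: (-0,2) -> (0,8)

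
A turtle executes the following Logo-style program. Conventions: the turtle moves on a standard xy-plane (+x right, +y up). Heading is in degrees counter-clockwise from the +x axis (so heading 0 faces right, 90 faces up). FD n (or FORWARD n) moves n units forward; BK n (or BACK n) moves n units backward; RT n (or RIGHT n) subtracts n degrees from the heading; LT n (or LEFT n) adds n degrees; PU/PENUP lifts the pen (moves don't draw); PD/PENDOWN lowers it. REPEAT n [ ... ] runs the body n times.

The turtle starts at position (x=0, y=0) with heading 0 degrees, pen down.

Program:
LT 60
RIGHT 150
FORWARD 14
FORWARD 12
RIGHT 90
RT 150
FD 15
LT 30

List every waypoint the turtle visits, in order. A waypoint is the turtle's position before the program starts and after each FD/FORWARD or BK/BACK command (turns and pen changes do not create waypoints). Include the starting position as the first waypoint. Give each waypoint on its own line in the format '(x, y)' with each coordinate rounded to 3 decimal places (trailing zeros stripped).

Executing turtle program step by step:
Start: pos=(0,0), heading=0, pen down
LT 60: heading 0 -> 60
RT 150: heading 60 -> 270
FD 14: (0,0) -> (0,-14) [heading=270, draw]
FD 12: (0,-14) -> (0,-26) [heading=270, draw]
RT 90: heading 270 -> 180
RT 150: heading 180 -> 30
FD 15: (0,-26) -> (12.99,-18.5) [heading=30, draw]
LT 30: heading 30 -> 60
Final: pos=(12.99,-18.5), heading=60, 3 segment(s) drawn
Waypoints (4 total):
(0, 0)
(0, -14)
(0, -26)
(12.99, -18.5)

Answer: (0, 0)
(0, -14)
(0, -26)
(12.99, -18.5)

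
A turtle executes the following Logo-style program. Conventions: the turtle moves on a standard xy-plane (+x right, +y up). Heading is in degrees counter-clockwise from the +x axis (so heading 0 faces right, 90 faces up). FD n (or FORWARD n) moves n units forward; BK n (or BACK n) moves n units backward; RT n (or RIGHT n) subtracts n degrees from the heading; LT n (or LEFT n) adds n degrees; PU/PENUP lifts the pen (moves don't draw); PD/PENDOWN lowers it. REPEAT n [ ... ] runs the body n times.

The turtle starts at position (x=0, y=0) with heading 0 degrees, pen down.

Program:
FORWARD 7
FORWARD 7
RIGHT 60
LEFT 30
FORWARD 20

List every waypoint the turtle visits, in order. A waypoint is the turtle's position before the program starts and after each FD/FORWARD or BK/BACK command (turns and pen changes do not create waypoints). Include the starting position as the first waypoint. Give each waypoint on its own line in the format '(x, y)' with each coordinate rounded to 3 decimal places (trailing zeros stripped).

Answer: (0, 0)
(7, 0)
(14, 0)
(31.321, -10)

Derivation:
Executing turtle program step by step:
Start: pos=(0,0), heading=0, pen down
FD 7: (0,0) -> (7,0) [heading=0, draw]
FD 7: (7,0) -> (14,0) [heading=0, draw]
RT 60: heading 0 -> 300
LT 30: heading 300 -> 330
FD 20: (14,0) -> (31.321,-10) [heading=330, draw]
Final: pos=(31.321,-10), heading=330, 3 segment(s) drawn
Waypoints (4 total):
(0, 0)
(7, 0)
(14, 0)
(31.321, -10)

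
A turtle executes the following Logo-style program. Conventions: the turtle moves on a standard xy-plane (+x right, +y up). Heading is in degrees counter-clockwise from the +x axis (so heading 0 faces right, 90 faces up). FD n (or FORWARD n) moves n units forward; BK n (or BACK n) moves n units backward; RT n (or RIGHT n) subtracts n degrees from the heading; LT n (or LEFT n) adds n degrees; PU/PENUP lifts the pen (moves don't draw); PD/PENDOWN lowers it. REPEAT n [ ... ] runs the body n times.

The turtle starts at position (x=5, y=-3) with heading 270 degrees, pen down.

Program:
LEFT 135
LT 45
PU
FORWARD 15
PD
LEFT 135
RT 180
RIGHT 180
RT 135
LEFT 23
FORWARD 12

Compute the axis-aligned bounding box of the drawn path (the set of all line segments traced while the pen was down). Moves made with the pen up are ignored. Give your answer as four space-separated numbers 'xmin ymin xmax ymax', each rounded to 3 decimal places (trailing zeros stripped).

Executing turtle program step by step:
Start: pos=(5,-3), heading=270, pen down
LT 135: heading 270 -> 45
LT 45: heading 45 -> 90
PU: pen up
FD 15: (5,-3) -> (5,12) [heading=90, move]
PD: pen down
LT 135: heading 90 -> 225
RT 180: heading 225 -> 45
RT 180: heading 45 -> 225
RT 135: heading 225 -> 90
LT 23: heading 90 -> 113
FD 12: (5,12) -> (0.311,23.046) [heading=113, draw]
Final: pos=(0.311,23.046), heading=113, 1 segment(s) drawn

Segment endpoints: x in {0.311, 5}, y in {12, 23.046}
xmin=0.311, ymin=12, xmax=5, ymax=23.046

Answer: 0.311 12 5 23.046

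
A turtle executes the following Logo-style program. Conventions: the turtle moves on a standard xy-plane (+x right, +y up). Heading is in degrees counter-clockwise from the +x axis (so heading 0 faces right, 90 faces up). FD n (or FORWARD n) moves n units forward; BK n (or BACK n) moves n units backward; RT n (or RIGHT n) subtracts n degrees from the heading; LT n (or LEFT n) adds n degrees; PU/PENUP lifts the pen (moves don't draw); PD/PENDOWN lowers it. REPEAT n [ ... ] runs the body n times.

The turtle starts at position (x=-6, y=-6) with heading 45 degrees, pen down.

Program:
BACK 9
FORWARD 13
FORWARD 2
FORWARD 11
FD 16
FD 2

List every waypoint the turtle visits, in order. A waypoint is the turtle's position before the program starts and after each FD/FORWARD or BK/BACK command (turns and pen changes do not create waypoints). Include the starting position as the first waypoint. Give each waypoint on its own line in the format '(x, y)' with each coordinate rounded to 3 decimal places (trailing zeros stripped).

Answer: (-6, -6)
(-12.364, -12.364)
(-3.172, -3.172)
(-1.757, -1.757)
(6.021, 6.021)
(17.335, 17.335)
(18.749, 18.749)

Derivation:
Executing turtle program step by step:
Start: pos=(-6,-6), heading=45, pen down
BK 9: (-6,-6) -> (-12.364,-12.364) [heading=45, draw]
FD 13: (-12.364,-12.364) -> (-3.172,-3.172) [heading=45, draw]
FD 2: (-3.172,-3.172) -> (-1.757,-1.757) [heading=45, draw]
FD 11: (-1.757,-1.757) -> (6.021,6.021) [heading=45, draw]
FD 16: (6.021,6.021) -> (17.335,17.335) [heading=45, draw]
FD 2: (17.335,17.335) -> (18.749,18.749) [heading=45, draw]
Final: pos=(18.749,18.749), heading=45, 6 segment(s) drawn
Waypoints (7 total):
(-6, -6)
(-12.364, -12.364)
(-3.172, -3.172)
(-1.757, -1.757)
(6.021, 6.021)
(17.335, 17.335)
(18.749, 18.749)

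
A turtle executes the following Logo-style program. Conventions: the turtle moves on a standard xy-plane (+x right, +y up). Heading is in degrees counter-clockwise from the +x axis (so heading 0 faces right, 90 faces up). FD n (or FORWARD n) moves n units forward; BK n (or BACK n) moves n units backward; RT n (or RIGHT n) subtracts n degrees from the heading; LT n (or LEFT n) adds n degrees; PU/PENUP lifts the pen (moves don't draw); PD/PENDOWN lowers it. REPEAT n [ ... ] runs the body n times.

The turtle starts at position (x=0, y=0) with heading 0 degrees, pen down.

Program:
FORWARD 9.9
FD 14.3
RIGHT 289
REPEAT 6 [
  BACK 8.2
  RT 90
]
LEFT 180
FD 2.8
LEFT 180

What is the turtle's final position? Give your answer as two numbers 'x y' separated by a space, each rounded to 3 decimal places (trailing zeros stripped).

Executing turtle program step by step:
Start: pos=(0,0), heading=0, pen down
FD 9.9: (0,0) -> (9.9,0) [heading=0, draw]
FD 14.3: (9.9,0) -> (24.2,0) [heading=0, draw]
RT 289: heading 0 -> 71
REPEAT 6 [
  -- iteration 1/6 --
  BK 8.2: (24.2,0) -> (21.53,-7.753) [heading=71, draw]
  RT 90: heading 71 -> 341
  -- iteration 2/6 --
  BK 8.2: (21.53,-7.753) -> (13.777,-5.084) [heading=341, draw]
  RT 90: heading 341 -> 251
  -- iteration 3/6 --
  BK 8.2: (13.777,-5.084) -> (16.447,2.67) [heading=251, draw]
  RT 90: heading 251 -> 161
  -- iteration 4/6 --
  BK 8.2: (16.447,2.67) -> (24.2,0) [heading=161, draw]
  RT 90: heading 161 -> 71
  -- iteration 5/6 --
  BK 8.2: (24.2,0) -> (21.53,-7.753) [heading=71, draw]
  RT 90: heading 71 -> 341
  -- iteration 6/6 --
  BK 8.2: (21.53,-7.753) -> (13.777,-5.084) [heading=341, draw]
  RT 90: heading 341 -> 251
]
LT 180: heading 251 -> 71
FD 2.8: (13.777,-5.084) -> (14.689,-2.436) [heading=71, draw]
LT 180: heading 71 -> 251
Final: pos=(14.689,-2.436), heading=251, 9 segment(s) drawn

Answer: 14.689 -2.436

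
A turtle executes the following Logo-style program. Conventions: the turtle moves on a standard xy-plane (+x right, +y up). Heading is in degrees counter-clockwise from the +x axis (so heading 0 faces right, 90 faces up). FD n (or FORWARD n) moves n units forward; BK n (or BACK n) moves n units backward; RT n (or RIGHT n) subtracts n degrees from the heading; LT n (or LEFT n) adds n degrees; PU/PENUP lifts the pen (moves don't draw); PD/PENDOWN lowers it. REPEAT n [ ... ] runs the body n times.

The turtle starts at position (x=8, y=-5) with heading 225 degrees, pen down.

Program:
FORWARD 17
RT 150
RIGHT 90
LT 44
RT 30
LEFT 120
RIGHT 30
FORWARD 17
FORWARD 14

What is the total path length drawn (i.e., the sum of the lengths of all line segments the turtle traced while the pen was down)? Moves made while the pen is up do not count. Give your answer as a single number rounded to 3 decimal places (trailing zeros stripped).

Executing turtle program step by step:
Start: pos=(8,-5), heading=225, pen down
FD 17: (8,-5) -> (-4.021,-17.021) [heading=225, draw]
RT 150: heading 225 -> 75
RT 90: heading 75 -> 345
LT 44: heading 345 -> 29
RT 30: heading 29 -> 359
LT 120: heading 359 -> 119
RT 30: heading 119 -> 89
FD 17: (-4.021,-17.021) -> (-3.724,-0.023) [heading=89, draw]
FD 14: (-3.724,-0.023) -> (-3.48,13.974) [heading=89, draw]
Final: pos=(-3.48,13.974), heading=89, 3 segment(s) drawn

Segment lengths:
  seg 1: (8,-5) -> (-4.021,-17.021), length = 17
  seg 2: (-4.021,-17.021) -> (-3.724,-0.023), length = 17
  seg 3: (-3.724,-0.023) -> (-3.48,13.974), length = 14
Total = 48

Answer: 48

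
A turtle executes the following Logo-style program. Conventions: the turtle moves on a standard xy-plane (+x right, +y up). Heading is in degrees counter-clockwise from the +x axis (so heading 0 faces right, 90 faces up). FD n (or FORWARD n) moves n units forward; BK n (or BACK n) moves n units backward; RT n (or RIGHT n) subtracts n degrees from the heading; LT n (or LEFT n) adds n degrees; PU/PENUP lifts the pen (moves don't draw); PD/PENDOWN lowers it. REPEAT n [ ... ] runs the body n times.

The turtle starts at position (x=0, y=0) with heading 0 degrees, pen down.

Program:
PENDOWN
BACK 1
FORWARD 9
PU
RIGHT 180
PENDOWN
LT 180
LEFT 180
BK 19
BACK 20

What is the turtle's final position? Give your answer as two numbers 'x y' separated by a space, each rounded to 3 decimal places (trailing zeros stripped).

Answer: 47 0

Derivation:
Executing turtle program step by step:
Start: pos=(0,0), heading=0, pen down
PD: pen down
BK 1: (0,0) -> (-1,0) [heading=0, draw]
FD 9: (-1,0) -> (8,0) [heading=0, draw]
PU: pen up
RT 180: heading 0 -> 180
PD: pen down
LT 180: heading 180 -> 0
LT 180: heading 0 -> 180
BK 19: (8,0) -> (27,0) [heading=180, draw]
BK 20: (27,0) -> (47,0) [heading=180, draw]
Final: pos=(47,0), heading=180, 4 segment(s) drawn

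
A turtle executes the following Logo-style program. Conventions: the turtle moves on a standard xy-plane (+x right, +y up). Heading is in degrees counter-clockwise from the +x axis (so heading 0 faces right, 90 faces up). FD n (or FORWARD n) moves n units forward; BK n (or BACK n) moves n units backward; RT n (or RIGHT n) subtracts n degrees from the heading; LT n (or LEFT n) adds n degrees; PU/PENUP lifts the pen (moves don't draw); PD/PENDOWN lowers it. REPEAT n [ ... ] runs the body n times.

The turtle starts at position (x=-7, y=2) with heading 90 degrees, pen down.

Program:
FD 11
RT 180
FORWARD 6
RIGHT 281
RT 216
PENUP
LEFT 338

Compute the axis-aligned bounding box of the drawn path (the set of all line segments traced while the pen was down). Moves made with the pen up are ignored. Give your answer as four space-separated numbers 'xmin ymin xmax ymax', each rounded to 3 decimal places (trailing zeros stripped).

Executing turtle program step by step:
Start: pos=(-7,2), heading=90, pen down
FD 11: (-7,2) -> (-7,13) [heading=90, draw]
RT 180: heading 90 -> 270
FD 6: (-7,13) -> (-7,7) [heading=270, draw]
RT 281: heading 270 -> 349
RT 216: heading 349 -> 133
PU: pen up
LT 338: heading 133 -> 111
Final: pos=(-7,7), heading=111, 2 segment(s) drawn

Segment endpoints: x in {-7, -7}, y in {2, 7, 13}
xmin=-7, ymin=2, xmax=-7, ymax=13

Answer: -7 2 -7 13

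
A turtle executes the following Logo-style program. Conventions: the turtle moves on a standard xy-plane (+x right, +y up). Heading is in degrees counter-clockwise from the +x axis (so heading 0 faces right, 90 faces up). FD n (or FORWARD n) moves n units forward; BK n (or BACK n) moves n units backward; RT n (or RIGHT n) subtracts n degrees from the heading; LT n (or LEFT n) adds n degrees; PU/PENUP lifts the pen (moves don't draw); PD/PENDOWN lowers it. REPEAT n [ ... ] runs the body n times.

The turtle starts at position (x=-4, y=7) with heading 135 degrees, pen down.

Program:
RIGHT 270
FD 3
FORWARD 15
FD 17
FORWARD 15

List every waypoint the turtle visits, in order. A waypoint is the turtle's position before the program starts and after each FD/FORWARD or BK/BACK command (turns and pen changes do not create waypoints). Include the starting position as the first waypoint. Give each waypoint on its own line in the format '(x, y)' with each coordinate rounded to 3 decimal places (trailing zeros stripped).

Answer: (-4, 7)
(-6.121, 4.879)
(-16.728, -5.728)
(-28.749, -17.749)
(-39.355, -28.355)

Derivation:
Executing turtle program step by step:
Start: pos=(-4,7), heading=135, pen down
RT 270: heading 135 -> 225
FD 3: (-4,7) -> (-6.121,4.879) [heading=225, draw]
FD 15: (-6.121,4.879) -> (-16.728,-5.728) [heading=225, draw]
FD 17: (-16.728,-5.728) -> (-28.749,-17.749) [heading=225, draw]
FD 15: (-28.749,-17.749) -> (-39.355,-28.355) [heading=225, draw]
Final: pos=(-39.355,-28.355), heading=225, 4 segment(s) drawn
Waypoints (5 total):
(-4, 7)
(-6.121, 4.879)
(-16.728, -5.728)
(-28.749, -17.749)
(-39.355, -28.355)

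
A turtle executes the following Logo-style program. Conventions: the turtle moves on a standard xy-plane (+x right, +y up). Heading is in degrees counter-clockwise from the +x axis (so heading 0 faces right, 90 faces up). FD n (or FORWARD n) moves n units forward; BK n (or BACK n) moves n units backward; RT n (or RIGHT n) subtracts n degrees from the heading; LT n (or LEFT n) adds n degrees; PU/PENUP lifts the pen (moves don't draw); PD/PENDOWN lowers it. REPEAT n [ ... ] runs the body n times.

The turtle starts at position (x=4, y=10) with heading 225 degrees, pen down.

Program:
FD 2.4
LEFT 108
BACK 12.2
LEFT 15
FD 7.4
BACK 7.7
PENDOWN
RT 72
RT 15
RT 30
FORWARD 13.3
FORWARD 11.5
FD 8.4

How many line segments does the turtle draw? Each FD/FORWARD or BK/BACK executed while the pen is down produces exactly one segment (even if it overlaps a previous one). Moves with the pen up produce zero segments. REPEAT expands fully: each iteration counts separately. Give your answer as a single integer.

Answer: 7

Derivation:
Executing turtle program step by step:
Start: pos=(4,10), heading=225, pen down
FD 2.4: (4,10) -> (2.303,8.303) [heading=225, draw]
LT 108: heading 225 -> 333
BK 12.2: (2.303,8.303) -> (-8.567,13.842) [heading=333, draw]
LT 15: heading 333 -> 348
FD 7.4: (-8.567,13.842) -> (-1.329,12.303) [heading=348, draw]
BK 7.7: (-1.329,12.303) -> (-8.861,13.904) [heading=348, draw]
PD: pen down
RT 72: heading 348 -> 276
RT 15: heading 276 -> 261
RT 30: heading 261 -> 231
FD 13.3: (-8.861,13.904) -> (-17.231,3.568) [heading=231, draw]
FD 11.5: (-17.231,3.568) -> (-24.468,-5.369) [heading=231, draw]
FD 8.4: (-24.468,-5.369) -> (-29.754,-11.897) [heading=231, draw]
Final: pos=(-29.754,-11.897), heading=231, 7 segment(s) drawn
Segments drawn: 7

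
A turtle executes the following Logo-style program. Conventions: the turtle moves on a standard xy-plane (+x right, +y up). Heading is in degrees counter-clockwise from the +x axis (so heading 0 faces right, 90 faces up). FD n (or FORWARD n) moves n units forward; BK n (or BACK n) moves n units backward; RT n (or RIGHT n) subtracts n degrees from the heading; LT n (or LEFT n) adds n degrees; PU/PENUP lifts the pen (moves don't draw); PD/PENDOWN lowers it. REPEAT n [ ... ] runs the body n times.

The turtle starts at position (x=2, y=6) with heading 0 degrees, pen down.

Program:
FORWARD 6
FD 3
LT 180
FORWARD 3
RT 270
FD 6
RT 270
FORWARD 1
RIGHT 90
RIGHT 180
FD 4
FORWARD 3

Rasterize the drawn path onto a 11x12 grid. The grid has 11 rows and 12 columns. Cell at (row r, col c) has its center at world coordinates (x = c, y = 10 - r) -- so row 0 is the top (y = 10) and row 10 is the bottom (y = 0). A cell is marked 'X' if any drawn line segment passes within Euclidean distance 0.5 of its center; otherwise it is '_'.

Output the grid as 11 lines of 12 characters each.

Answer: ____________
____________
____________
_________X__
__XXXXXXXXXX
________XX__
________XX__
________XX__
________XX__
________XX__
________XX__

Derivation:
Segment 0: (2,6) -> (8,6)
Segment 1: (8,6) -> (11,6)
Segment 2: (11,6) -> (8,6)
Segment 3: (8,6) -> (8,0)
Segment 4: (8,0) -> (9,0)
Segment 5: (9,0) -> (9,4)
Segment 6: (9,4) -> (9,7)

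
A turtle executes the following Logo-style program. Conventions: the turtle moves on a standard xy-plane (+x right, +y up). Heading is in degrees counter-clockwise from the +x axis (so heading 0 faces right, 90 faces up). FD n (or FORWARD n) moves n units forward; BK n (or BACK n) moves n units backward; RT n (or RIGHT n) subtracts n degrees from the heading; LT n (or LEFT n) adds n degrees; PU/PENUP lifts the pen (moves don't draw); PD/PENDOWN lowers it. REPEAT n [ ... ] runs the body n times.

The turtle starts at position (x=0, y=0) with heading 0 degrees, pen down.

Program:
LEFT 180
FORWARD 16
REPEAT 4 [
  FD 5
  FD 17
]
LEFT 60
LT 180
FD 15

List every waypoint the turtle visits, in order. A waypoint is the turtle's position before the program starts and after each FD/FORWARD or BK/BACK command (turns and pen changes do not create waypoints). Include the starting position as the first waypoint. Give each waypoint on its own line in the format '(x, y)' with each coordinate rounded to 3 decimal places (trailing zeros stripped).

Answer: (0, 0)
(-16, 0)
(-21, 0)
(-38, 0)
(-43, 0)
(-60, 0)
(-65, 0)
(-82, 0)
(-87, 0)
(-104, 0)
(-96.5, 12.99)

Derivation:
Executing turtle program step by step:
Start: pos=(0,0), heading=0, pen down
LT 180: heading 0 -> 180
FD 16: (0,0) -> (-16,0) [heading=180, draw]
REPEAT 4 [
  -- iteration 1/4 --
  FD 5: (-16,0) -> (-21,0) [heading=180, draw]
  FD 17: (-21,0) -> (-38,0) [heading=180, draw]
  -- iteration 2/4 --
  FD 5: (-38,0) -> (-43,0) [heading=180, draw]
  FD 17: (-43,0) -> (-60,0) [heading=180, draw]
  -- iteration 3/4 --
  FD 5: (-60,0) -> (-65,0) [heading=180, draw]
  FD 17: (-65,0) -> (-82,0) [heading=180, draw]
  -- iteration 4/4 --
  FD 5: (-82,0) -> (-87,0) [heading=180, draw]
  FD 17: (-87,0) -> (-104,0) [heading=180, draw]
]
LT 60: heading 180 -> 240
LT 180: heading 240 -> 60
FD 15: (-104,0) -> (-96.5,12.99) [heading=60, draw]
Final: pos=(-96.5,12.99), heading=60, 10 segment(s) drawn
Waypoints (11 total):
(0, 0)
(-16, 0)
(-21, 0)
(-38, 0)
(-43, 0)
(-60, 0)
(-65, 0)
(-82, 0)
(-87, 0)
(-104, 0)
(-96.5, 12.99)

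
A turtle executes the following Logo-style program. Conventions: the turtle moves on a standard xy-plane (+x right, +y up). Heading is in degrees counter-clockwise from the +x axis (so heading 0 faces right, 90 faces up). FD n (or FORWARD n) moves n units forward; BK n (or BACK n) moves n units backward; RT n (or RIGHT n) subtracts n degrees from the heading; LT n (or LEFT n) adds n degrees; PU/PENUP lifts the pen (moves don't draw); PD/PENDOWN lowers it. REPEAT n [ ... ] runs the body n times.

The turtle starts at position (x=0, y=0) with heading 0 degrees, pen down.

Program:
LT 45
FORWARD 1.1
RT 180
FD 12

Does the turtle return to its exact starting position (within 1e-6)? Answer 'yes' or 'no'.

Answer: no

Derivation:
Executing turtle program step by step:
Start: pos=(0,0), heading=0, pen down
LT 45: heading 0 -> 45
FD 1.1: (0,0) -> (0.778,0.778) [heading=45, draw]
RT 180: heading 45 -> 225
FD 12: (0.778,0.778) -> (-7.707,-7.707) [heading=225, draw]
Final: pos=(-7.707,-7.707), heading=225, 2 segment(s) drawn

Start position: (0, 0)
Final position: (-7.707, -7.707)
Distance = 10.9; >= 1e-6 -> NOT closed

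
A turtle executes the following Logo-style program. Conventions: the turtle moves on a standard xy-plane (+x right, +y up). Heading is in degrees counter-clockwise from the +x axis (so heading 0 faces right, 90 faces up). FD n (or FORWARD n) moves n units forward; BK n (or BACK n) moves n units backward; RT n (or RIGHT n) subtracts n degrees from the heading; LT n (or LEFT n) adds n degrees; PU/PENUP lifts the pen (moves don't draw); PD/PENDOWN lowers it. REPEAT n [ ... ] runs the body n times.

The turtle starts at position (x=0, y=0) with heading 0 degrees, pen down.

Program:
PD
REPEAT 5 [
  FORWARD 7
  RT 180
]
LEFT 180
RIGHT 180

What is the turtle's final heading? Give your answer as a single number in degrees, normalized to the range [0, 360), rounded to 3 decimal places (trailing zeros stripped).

Executing turtle program step by step:
Start: pos=(0,0), heading=0, pen down
PD: pen down
REPEAT 5 [
  -- iteration 1/5 --
  FD 7: (0,0) -> (7,0) [heading=0, draw]
  RT 180: heading 0 -> 180
  -- iteration 2/5 --
  FD 7: (7,0) -> (0,0) [heading=180, draw]
  RT 180: heading 180 -> 0
  -- iteration 3/5 --
  FD 7: (0,0) -> (7,0) [heading=0, draw]
  RT 180: heading 0 -> 180
  -- iteration 4/5 --
  FD 7: (7,0) -> (0,0) [heading=180, draw]
  RT 180: heading 180 -> 0
  -- iteration 5/5 --
  FD 7: (0,0) -> (7,0) [heading=0, draw]
  RT 180: heading 0 -> 180
]
LT 180: heading 180 -> 0
RT 180: heading 0 -> 180
Final: pos=(7,0), heading=180, 5 segment(s) drawn

Answer: 180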